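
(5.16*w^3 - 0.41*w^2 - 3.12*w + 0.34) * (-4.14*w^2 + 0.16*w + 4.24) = -21.3624*w^5 + 2.523*w^4 + 34.7296*w^3 - 3.6452*w^2 - 13.1744*w + 1.4416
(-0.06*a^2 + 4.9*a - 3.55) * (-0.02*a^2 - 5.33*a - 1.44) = 0.0012*a^4 + 0.2218*a^3 - 25.9596*a^2 + 11.8655*a + 5.112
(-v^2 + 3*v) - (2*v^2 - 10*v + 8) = -3*v^2 + 13*v - 8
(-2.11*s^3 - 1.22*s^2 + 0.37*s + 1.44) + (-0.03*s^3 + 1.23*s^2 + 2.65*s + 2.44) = -2.14*s^3 + 0.01*s^2 + 3.02*s + 3.88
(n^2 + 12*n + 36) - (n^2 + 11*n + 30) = n + 6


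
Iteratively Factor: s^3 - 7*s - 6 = (s + 1)*(s^2 - s - 6) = (s - 3)*(s + 1)*(s + 2)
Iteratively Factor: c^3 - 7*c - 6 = (c + 2)*(c^2 - 2*c - 3) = (c - 3)*(c + 2)*(c + 1)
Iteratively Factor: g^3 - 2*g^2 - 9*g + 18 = (g - 3)*(g^2 + g - 6) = (g - 3)*(g - 2)*(g + 3)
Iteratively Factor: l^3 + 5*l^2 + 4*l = (l + 4)*(l^2 + l) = l*(l + 4)*(l + 1)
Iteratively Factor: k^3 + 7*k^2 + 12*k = (k)*(k^2 + 7*k + 12) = k*(k + 3)*(k + 4)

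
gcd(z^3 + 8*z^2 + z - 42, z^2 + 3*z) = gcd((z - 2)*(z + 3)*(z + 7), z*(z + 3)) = z + 3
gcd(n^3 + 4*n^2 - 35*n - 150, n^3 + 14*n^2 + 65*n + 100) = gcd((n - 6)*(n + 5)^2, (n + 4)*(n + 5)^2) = n^2 + 10*n + 25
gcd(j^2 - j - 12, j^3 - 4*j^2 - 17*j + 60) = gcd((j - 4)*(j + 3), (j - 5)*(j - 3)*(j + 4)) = 1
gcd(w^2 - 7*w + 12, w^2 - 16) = w - 4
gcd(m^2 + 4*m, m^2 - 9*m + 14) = 1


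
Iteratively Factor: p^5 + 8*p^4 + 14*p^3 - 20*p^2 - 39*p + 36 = (p + 3)*(p^4 + 5*p^3 - p^2 - 17*p + 12) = (p + 3)^2*(p^3 + 2*p^2 - 7*p + 4) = (p - 1)*(p + 3)^2*(p^2 + 3*p - 4) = (p - 1)*(p + 3)^2*(p + 4)*(p - 1)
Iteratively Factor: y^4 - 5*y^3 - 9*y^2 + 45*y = (y + 3)*(y^3 - 8*y^2 + 15*y) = y*(y + 3)*(y^2 - 8*y + 15) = y*(y - 5)*(y + 3)*(y - 3)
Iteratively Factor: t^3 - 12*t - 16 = (t - 4)*(t^2 + 4*t + 4) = (t - 4)*(t + 2)*(t + 2)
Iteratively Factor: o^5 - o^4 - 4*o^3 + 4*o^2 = (o - 2)*(o^4 + o^3 - 2*o^2) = o*(o - 2)*(o^3 + o^2 - 2*o) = o*(o - 2)*(o + 2)*(o^2 - o) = o*(o - 2)*(o - 1)*(o + 2)*(o)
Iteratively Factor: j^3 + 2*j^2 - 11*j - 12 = (j + 4)*(j^2 - 2*j - 3) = (j - 3)*(j + 4)*(j + 1)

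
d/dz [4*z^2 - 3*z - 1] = 8*z - 3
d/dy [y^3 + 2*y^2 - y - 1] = 3*y^2 + 4*y - 1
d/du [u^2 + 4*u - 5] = 2*u + 4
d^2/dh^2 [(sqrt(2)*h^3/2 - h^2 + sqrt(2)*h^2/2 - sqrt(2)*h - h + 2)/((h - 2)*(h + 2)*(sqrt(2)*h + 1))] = 2*(-3*h^3 + sqrt(2)*h^3 + 12*h^2 - 18*h - 3*sqrt(2)*h + 3*sqrt(2) + 11)/(2*sqrt(2)*h^6 - 12*sqrt(2)*h^5 + 6*h^5 - 36*h^4 + 27*sqrt(2)*h^4 - 34*sqrt(2)*h^3 + 73*h^3 - 54*h^2 + 36*sqrt(2)*h^2 - 24*sqrt(2)*h + 12*h - 8)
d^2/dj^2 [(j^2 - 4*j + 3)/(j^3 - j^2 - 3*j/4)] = 8*(16*j^6 - 192*j^5 + 516*j^4 - 508*j^3 + 36*j^2 + 108*j + 27)/(j^3*(64*j^6 - 192*j^5 + 48*j^4 + 224*j^3 - 36*j^2 - 108*j - 27))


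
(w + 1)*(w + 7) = w^2 + 8*w + 7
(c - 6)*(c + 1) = c^2 - 5*c - 6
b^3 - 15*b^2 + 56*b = b*(b - 8)*(b - 7)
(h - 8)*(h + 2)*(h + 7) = h^3 + h^2 - 58*h - 112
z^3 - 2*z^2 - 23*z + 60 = (z - 4)*(z - 3)*(z + 5)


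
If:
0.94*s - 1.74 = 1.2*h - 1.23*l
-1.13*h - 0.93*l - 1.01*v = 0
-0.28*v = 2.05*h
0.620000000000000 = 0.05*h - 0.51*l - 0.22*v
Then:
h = -0.35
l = -2.35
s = 4.48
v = 2.56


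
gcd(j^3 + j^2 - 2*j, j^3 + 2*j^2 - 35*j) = j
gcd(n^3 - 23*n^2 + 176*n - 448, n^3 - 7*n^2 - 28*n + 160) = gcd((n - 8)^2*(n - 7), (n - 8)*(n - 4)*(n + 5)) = n - 8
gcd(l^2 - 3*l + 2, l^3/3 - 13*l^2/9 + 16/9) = 1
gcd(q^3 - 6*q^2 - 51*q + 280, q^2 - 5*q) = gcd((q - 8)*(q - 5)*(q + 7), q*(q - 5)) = q - 5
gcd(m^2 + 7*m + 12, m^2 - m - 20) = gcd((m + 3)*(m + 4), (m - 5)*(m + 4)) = m + 4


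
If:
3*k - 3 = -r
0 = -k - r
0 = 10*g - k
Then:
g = 3/20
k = 3/2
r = -3/2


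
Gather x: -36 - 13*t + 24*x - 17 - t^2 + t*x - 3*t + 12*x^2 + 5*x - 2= -t^2 - 16*t + 12*x^2 + x*(t + 29) - 55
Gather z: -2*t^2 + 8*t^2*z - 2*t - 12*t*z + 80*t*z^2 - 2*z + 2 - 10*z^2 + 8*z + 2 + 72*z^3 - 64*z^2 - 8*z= -2*t^2 - 2*t + 72*z^3 + z^2*(80*t - 74) + z*(8*t^2 - 12*t - 2) + 4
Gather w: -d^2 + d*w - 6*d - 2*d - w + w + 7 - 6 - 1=-d^2 + d*w - 8*d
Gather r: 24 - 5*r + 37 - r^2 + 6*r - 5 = -r^2 + r + 56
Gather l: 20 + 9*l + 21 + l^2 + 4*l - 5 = l^2 + 13*l + 36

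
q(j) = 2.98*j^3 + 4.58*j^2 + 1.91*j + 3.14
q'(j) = 8.94*j^2 + 9.16*j + 1.91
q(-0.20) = 2.92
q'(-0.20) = 0.44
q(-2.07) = -7.62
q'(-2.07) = 21.26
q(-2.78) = -30.80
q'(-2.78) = 45.54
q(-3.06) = -45.20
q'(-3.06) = 57.59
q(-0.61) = 3.00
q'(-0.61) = -0.35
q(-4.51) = -185.68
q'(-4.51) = 142.44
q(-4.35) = -163.80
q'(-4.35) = 131.23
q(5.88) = 778.55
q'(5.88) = 364.87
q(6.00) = 823.16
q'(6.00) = 378.71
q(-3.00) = -41.83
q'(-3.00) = 54.89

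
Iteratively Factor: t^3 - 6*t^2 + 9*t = (t)*(t^2 - 6*t + 9) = t*(t - 3)*(t - 3)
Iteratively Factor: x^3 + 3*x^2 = (x)*(x^2 + 3*x) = x*(x + 3)*(x)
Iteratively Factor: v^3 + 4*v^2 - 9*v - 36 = (v - 3)*(v^2 + 7*v + 12) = (v - 3)*(v + 3)*(v + 4)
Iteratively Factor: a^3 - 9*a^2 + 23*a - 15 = (a - 5)*(a^2 - 4*a + 3) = (a - 5)*(a - 1)*(a - 3)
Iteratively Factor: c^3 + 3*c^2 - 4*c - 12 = (c + 2)*(c^2 + c - 6) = (c - 2)*(c + 2)*(c + 3)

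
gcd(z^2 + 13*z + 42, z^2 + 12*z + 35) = z + 7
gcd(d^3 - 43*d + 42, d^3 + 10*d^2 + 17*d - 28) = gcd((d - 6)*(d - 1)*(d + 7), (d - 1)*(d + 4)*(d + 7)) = d^2 + 6*d - 7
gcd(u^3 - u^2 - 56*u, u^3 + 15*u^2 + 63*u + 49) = u + 7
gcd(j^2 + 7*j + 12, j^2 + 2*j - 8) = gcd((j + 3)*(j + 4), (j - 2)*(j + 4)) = j + 4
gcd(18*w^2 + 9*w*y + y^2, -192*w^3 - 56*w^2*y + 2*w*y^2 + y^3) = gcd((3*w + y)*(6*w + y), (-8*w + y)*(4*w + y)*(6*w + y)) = 6*w + y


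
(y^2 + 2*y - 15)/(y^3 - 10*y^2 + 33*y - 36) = (y + 5)/(y^2 - 7*y + 12)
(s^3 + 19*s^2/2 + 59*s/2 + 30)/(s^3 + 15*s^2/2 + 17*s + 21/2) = (2*s^2 + 13*s + 20)/(2*s^2 + 9*s + 7)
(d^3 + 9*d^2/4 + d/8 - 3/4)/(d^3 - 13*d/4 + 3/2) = (4*d + 3)/(2*(2*d - 3))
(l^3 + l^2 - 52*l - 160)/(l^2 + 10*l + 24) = (l^2 - 3*l - 40)/(l + 6)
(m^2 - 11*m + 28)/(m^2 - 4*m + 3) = (m^2 - 11*m + 28)/(m^2 - 4*m + 3)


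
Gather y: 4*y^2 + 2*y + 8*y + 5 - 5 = 4*y^2 + 10*y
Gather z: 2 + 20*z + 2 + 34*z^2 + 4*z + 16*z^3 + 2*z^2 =16*z^3 + 36*z^2 + 24*z + 4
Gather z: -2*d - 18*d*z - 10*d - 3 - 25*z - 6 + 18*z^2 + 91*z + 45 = -12*d + 18*z^2 + z*(66 - 18*d) + 36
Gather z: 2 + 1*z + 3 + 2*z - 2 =3*z + 3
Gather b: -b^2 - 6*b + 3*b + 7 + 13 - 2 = -b^2 - 3*b + 18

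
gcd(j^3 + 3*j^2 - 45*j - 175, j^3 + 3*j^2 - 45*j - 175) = j^3 + 3*j^2 - 45*j - 175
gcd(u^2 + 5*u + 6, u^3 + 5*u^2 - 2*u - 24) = u + 3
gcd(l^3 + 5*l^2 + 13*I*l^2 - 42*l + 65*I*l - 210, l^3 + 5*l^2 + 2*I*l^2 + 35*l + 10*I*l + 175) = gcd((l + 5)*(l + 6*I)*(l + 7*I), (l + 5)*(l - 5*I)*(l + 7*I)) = l^2 + l*(5 + 7*I) + 35*I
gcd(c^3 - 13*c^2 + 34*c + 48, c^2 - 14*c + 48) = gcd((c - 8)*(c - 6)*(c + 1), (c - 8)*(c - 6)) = c^2 - 14*c + 48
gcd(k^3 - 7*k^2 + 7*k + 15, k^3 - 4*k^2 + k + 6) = k^2 - 2*k - 3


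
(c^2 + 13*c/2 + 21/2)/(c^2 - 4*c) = (2*c^2 + 13*c + 21)/(2*c*(c - 4))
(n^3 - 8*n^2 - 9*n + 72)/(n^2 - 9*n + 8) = (n^2 - 9)/(n - 1)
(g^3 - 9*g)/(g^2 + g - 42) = g*(g^2 - 9)/(g^2 + g - 42)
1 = 1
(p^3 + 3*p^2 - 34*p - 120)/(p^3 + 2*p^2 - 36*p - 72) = (p^2 + 9*p + 20)/(p^2 + 8*p + 12)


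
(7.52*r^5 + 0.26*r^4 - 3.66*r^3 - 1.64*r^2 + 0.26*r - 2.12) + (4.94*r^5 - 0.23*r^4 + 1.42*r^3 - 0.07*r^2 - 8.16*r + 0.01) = 12.46*r^5 + 0.03*r^4 - 2.24*r^3 - 1.71*r^2 - 7.9*r - 2.11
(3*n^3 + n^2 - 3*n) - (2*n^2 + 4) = 3*n^3 - n^2 - 3*n - 4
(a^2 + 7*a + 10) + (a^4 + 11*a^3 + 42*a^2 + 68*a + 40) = a^4 + 11*a^3 + 43*a^2 + 75*a + 50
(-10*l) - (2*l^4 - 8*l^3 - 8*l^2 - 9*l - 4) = -2*l^4 + 8*l^3 + 8*l^2 - l + 4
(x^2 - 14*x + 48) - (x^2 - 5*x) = 48 - 9*x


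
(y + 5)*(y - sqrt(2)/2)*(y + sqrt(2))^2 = y^4 + 3*sqrt(2)*y^3/2 + 5*y^3 + 15*sqrt(2)*y^2/2 - sqrt(2)*y - 5*sqrt(2)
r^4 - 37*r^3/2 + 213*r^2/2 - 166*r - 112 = (r - 8)*(r - 7)*(r - 4)*(r + 1/2)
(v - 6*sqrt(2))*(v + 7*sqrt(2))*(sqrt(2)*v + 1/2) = sqrt(2)*v^3 + 5*v^2/2 - 167*sqrt(2)*v/2 - 42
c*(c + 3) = c^2 + 3*c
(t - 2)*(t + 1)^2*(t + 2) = t^4 + 2*t^3 - 3*t^2 - 8*t - 4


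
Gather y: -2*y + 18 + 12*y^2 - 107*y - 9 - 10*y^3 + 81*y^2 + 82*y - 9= -10*y^3 + 93*y^2 - 27*y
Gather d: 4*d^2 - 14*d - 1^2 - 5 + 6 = 4*d^2 - 14*d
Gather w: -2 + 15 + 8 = 21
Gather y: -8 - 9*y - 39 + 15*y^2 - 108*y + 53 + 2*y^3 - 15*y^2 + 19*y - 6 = 2*y^3 - 98*y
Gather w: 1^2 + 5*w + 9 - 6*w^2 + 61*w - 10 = -6*w^2 + 66*w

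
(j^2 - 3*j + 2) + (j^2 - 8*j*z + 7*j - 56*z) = 2*j^2 - 8*j*z + 4*j - 56*z + 2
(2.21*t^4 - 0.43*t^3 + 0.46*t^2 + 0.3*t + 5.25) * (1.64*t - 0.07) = 3.6244*t^5 - 0.8599*t^4 + 0.7845*t^3 + 0.4598*t^2 + 8.589*t - 0.3675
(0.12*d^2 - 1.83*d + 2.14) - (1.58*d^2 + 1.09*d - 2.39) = -1.46*d^2 - 2.92*d + 4.53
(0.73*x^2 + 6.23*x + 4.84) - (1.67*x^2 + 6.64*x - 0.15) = -0.94*x^2 - 0.409999999999999*x + 4.99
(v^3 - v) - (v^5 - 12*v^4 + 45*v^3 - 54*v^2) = -v^5 + 12*v^4 - 44*v^3 + 54*v^2 - v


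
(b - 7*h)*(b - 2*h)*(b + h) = b^3 - 8*b^2*h + 5*b*h^2 + 14*h^3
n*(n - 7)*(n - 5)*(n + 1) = n^4 - 11*n^3 + 23*n^2 + 35*n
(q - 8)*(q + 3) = q^2 - 5*q - 24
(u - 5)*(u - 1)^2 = u^3 - 7*u^2 + 11*u - 5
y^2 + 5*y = y*(y + 5)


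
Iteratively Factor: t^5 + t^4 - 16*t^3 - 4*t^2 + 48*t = (t + 4)*(t^4 - 3*t^3 - 4*t^2 + 12*t) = (t + 2)*(t + 4)*(t^3 - 5*t^2 + 6*t) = (t - 2)*(t + 2)*(t + 4)*(t^2 - 3*t) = (t - 3)*(t - 2)*(t + 2)*(t + 4)*(t)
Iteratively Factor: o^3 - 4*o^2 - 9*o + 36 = (o - 4)*(o^2 - 9) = (o - 4)*(o + 3)*(o - 3)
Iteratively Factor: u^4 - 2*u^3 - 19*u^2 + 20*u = (u - 5)*(u^3 + 3*u^2 - 4*u) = (u - 5)*(u - 1)*(u^2 + 4*u) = (u - 5)*(u - 1)*(u + 4)*(u)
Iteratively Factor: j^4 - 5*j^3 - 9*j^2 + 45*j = (j + 3)*(j^3 - 8*j^2 + 15*j) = j*(j + 3)*(j^2 - 8*j + 15) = j*(j - 3)*(j + 3)*(j - 5)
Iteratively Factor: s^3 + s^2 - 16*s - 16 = (s + 4)*(s^2 - 3*s - 4) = (s + 1)*(s + 4)*(s - 4)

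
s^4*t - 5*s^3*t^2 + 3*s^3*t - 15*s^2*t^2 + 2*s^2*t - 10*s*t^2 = s*(s + 2)*(s - 5*t)*(s*t + t)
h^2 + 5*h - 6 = (h - 1)*(h + 6)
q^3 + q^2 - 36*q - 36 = (q - 6)*(q + 1)*(q + 6)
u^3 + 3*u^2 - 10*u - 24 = (u - 3)*(u + 2)*(u + 4)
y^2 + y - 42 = (y - 6)*(y + 7)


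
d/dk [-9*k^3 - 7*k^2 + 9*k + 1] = -27*k^2 - 14*k + 9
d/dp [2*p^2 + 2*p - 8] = 4*p + 2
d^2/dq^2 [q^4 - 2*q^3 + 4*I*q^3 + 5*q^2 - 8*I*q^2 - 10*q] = 12*q^2 + q*(-12 + 24*I) + 10 - 16*I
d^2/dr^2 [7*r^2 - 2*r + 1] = 14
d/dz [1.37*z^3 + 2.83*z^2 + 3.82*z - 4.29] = 4.11*z^2 + 5.66*z + 3.82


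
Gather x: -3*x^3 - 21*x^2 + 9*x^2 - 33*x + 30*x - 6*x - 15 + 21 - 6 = -3*x^3 - 12*x^2 - 9*x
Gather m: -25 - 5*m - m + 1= -6*m - 24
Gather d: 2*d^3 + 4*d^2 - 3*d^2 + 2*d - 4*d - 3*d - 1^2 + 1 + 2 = 2*d^3 + d^2 - 5*d + 2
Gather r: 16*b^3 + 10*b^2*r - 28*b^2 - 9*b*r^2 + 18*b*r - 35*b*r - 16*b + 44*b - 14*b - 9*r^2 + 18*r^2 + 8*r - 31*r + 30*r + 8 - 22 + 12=16*b^3 - 28*b^2 + 14*b + r^2*(9 - 9*b) + r*(10*b^2 - 17*b + 7) - 2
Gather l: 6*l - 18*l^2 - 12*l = -18*l^2 - 6*l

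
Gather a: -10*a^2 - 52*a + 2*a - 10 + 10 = -10*a^2 - 50*a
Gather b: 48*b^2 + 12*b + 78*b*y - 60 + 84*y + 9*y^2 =48*b^2 + b*(78*y + 12) + 9*y^2 + 84*y - 60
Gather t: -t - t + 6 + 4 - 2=8 - 2*t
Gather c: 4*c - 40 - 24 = 4*c - 64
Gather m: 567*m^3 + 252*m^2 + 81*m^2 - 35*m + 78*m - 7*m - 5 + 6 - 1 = 567*m^3 + 333*m^2 + 36*m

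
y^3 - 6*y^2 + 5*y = y*(y - 5)*(y - 1)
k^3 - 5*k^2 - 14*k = k*(k - 7)*(k + 2)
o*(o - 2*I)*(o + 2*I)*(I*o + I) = I*o^4 + I*o^3 + 4*I*o^2 + 4*I*o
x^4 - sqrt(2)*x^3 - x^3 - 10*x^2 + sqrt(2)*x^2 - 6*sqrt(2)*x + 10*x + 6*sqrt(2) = (x - 1)*(x - 3*sqrt(2))*(x + sqrt(2))^2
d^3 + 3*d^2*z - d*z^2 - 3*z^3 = (d - z)*(d + z)*(d + 3*z)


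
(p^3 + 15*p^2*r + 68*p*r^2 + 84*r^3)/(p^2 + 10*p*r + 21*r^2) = (p^2 + 8*p*r + 12*r^2)/(p + 3*r)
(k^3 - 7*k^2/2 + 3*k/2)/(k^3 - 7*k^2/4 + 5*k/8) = 4*(k - 3)/(4*k - 5)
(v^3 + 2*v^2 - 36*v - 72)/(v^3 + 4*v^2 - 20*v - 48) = (v - 6)/(v - 4)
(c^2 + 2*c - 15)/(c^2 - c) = (c^2 + 2*c - 15)/(c*(c - 1))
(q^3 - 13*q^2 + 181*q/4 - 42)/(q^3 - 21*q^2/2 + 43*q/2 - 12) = (q - 7/2)/(q - 1)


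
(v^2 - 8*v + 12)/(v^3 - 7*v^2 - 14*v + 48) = (v - 6)/(v^2 - 5*v - 24)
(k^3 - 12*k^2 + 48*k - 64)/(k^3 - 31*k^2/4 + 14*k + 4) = 4*(k - 4)/(4*k + 1)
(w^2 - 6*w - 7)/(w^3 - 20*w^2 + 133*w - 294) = (w + 1)/(w^2 - 13*w + 42)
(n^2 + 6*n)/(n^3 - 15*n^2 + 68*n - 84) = n*(n + 6)/(n^3 - 15*n^2 + 68*n - 84)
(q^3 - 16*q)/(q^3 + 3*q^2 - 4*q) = (q - 4)/(q - 1)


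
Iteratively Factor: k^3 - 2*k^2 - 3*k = (k - 3)*(k^2 + k) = k*(k - 3)*(k + 1)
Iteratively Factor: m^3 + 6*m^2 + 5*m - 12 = (m + 3)*(m^2 + 3*m - 4) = (m + 3)*(m + 4)*(m - 1)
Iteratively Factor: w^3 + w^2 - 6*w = (w - 2)*(w^2 + 3*w) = w*(w - 2)*(w + 3)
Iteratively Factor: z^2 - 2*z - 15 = (z - 5)*(z + 3)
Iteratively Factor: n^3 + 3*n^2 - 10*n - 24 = (n + 2)*(n^2 + n - 12) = (n + 2)*(n + 4)*(n - 3)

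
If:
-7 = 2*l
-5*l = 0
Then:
No Solution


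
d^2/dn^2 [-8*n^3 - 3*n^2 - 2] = -48*n - 6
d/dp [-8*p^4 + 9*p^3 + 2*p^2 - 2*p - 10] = -32*p^3 + 27*p^2 + 4*p - 2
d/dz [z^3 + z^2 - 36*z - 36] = 3*z^2 + 2*z - 36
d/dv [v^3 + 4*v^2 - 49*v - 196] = 3*v^2 + 8*v - 49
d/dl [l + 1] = 1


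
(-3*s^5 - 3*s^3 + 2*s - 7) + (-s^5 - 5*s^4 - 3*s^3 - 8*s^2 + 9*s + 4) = -4*s^5 - 5*s^4 - 6*s^3 - 8*s^2 + 11*s - 3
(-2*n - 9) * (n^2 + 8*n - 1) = -2*n^3 - 25*n^2 - 70*n + 9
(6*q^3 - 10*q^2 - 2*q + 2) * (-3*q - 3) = -18*q^4 + 12*q^3 + 36*q^2 - 6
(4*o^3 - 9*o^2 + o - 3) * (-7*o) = -28*o^4 + 63*o^3 - 7*o^2 + 21*o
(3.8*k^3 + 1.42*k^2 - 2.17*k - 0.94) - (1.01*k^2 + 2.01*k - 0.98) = 3.8*k^3 + 0.41*k^2 - 4.18*k + 0.04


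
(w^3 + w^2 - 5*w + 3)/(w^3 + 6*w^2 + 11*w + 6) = (w^2 - 2*w + 1)/(w^2 + 3*w + 2)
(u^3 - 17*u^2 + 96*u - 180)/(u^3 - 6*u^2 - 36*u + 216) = (u - 5)/(u + 6)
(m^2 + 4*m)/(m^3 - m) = (m + 4)/(m^2 - 1)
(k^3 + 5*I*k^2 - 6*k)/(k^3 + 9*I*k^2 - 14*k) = (k + 3*I)/(k + 7*I)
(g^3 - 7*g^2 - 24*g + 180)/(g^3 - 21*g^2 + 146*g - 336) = (g^2 - g - 30)/(g^2 - 15*g + 56)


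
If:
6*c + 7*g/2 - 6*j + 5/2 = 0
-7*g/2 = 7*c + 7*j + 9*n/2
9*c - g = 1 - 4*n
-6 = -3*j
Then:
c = 1550/619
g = -977/619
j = 2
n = -3577/619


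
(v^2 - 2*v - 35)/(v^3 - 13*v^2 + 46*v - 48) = (v^2 - 2*v - 35)/(v^3 - 13*v^2 + 46*v - 48)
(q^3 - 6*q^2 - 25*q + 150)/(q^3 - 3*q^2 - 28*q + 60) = (q - 5)/(q - 2)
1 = 1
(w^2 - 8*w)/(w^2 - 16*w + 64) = w/(w - 8)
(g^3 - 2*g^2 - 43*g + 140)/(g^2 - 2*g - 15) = (g^2 + 3*g - 28)/(g + 3)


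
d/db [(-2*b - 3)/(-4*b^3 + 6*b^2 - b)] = (-16*b^3 - 24*b^2 + 36*b - 3)/(b^2*(16*b^4 - 48*b^3 + 44*b^2 - 12*b + 1))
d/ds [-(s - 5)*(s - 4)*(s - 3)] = -3*s^2 + 24*s - 47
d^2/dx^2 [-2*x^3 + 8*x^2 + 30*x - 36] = 16 - 12*x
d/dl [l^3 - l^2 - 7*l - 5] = 3*l^2 - 2*l - 7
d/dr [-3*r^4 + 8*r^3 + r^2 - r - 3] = -12*r^3 + 24*r^2 + 2*r - 1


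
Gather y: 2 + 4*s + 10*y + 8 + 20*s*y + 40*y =4*s + y*(20*s + 50) + 10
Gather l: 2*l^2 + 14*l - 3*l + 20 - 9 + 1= 2*l^2 + 11*l + 12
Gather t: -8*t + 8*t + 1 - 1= 0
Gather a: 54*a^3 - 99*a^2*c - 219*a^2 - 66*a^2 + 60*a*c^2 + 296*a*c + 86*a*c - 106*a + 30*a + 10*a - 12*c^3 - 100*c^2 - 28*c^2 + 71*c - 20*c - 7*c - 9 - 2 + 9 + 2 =54*a^3 + a^2*(-99*c - 285) + a*(60*c^2 + 382*c - 66) - 12*c^3 - 128*c^2 + 44*c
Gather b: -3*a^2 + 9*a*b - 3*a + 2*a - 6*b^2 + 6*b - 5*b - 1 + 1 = -3*a^2 - a - 6*b^2 + b*(9*a + 1)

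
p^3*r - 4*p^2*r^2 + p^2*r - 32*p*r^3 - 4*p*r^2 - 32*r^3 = (p - 8*r)*(p + 4*r)*(p*r + r)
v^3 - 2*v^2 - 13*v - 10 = (v - 5)*(v + 1)*(v + 2)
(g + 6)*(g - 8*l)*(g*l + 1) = g^3*l - 8*g^2*l^2 + 6*g^2*l + g^2 - 48*g*l^2 - 8*g*l + 6*g - 48*l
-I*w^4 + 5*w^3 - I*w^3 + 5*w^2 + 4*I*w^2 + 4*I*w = w*(w + 1)*(w + 4*I)*(-I*w + 1)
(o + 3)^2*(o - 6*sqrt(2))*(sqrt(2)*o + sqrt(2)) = sqrt(2)*o^4 - 12*o^3 + 7*sqrt(2)*o^3 - 84*o^2 + 15*sqrt(2)*o^2 - 180*o + 9*sqrt(2)*o - 108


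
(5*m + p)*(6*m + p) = 30*m^2 + 11*m*p + p^2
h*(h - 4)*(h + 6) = h^3 + 2*h^2 - 24*h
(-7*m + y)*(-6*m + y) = 42*m^2 - 13*m*y + y^2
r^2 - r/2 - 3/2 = (r - 3/2)*(r + 1)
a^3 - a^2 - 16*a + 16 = (a - 4)*(a - 1)*(a + 4)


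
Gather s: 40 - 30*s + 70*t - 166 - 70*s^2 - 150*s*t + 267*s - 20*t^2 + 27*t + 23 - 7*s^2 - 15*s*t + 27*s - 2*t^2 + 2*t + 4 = -77*s^2 + s*(264 - 165*t) - 22*t^2 + 99*t - 99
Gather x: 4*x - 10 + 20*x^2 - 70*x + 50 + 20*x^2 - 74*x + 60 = 40*x^2 - 140*x + 100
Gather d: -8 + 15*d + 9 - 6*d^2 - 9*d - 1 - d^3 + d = -d^3 - 6*d^2 + 7*d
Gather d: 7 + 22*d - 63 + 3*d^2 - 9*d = 3*d^2 + 13*d - 56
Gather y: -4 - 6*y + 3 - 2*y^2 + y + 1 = -2*y^2 - 5*y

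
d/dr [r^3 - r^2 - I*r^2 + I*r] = 3*r^2 - 2*r - 2*I*r + I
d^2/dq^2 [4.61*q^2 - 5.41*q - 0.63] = 9.22000000000000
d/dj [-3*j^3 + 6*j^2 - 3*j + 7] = -9*j^2 + 12*j - 3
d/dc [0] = 0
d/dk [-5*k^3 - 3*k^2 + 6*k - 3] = -15*k^2 - 6*k + 6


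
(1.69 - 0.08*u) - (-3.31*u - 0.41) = 3.23*u + 2.1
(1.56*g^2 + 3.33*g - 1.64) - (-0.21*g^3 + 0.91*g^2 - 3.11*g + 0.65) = 0.21*g^3 + 0.65*g^2 + 6.44*g - 2.29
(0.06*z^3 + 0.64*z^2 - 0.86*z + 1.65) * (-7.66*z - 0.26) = -0.4596*z^4 - 4.918*z^3 + 6.4212*z^2 - 12.4154*z - 0.429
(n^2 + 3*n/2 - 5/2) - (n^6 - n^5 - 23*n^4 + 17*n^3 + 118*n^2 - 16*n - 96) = -n^6 + n^5 + 23*n^4 - 17*n^3 - 117*n^2 + 35*n/2 + 187/2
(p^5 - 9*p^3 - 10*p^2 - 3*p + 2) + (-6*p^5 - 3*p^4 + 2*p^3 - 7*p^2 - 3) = -5*p^5 - 3*p^4 - 7*p^3 - 17*p^2 - 3*p - 1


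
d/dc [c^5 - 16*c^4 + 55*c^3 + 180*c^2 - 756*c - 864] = 5*c^4 - 64*c^3 + 165*c^2 + 360*c - 756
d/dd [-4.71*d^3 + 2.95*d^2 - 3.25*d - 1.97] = -14.13*d^2 + 5.9*d - 3.25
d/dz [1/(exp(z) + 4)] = -exp(z)/(exp(z) + 4)^2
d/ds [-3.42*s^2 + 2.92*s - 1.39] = 2.92 - 6.84*s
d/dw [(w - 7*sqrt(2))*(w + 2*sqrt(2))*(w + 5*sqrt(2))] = 3*w^2 - 78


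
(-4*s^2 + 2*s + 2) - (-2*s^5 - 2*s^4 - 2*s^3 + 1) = 2*s^5 + 2*s^4 + 2*s^3 - 4*s^2 + 2*s + 1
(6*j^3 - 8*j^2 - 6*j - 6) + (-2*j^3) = 4*j^3 - 8*j^2 - 6*j - 6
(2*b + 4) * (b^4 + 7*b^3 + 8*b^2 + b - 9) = 2*b^5 + 18*b^4 + 44*b^3 + 34*b^2 - 14*b - 36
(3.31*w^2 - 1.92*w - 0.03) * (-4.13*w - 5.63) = -13.6703*w^3 - 10.7057*w^2 + 10.9335*w + 0.1689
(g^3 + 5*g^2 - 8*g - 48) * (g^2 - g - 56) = g^5 + 4*g^4 - 69*g^3 - 320*g^2 + 496*g + 2688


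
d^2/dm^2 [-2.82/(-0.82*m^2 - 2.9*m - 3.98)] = (-3.792336*m^2 - 13.41192*m + 2.82*(1.64*m + 2.9)*(3.28*m + 5.8) - 18.406704)/(0.82*m^2 + 2.9*m + 3.98)^3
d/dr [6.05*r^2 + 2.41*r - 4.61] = 12.1*r + 2.41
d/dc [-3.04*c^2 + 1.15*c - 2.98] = 1.15 - 6.08*c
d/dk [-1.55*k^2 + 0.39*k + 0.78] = 0.39 - 3.1*k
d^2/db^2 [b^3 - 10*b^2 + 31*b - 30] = 6*b - 20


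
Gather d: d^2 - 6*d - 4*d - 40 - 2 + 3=d^2 - 10*d - 39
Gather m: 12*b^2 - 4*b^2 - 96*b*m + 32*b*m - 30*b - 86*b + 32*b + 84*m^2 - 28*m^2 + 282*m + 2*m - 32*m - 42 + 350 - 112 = 8*b^2 - 84*b + 56*m^2 + m*(252 - 64*b) + 196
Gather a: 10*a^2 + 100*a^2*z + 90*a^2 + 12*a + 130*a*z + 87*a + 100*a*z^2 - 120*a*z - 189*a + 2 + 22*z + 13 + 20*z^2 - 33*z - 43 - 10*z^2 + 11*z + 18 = a^2*(100*z + 100) + a*(100*z^2 + 10*z - 90) + 10*z^2 - 10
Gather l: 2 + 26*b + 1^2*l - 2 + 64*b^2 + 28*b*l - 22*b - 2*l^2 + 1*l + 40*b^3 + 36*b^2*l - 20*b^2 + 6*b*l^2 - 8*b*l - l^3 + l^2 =40*b^3 + 44*b^2 + 4*b - l^3 + l^2*(6*b - 1) + l*(36*b^2 + 20*b + 2)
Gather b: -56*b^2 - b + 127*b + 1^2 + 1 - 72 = -56*b^2 + 126*b - 70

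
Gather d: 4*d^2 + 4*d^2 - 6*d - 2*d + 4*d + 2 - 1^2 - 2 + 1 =8*d^2 - 4*d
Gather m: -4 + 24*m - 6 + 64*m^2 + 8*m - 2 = 64*m^2 + 32*m - 12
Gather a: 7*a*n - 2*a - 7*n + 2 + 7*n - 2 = a*(7*n - 2)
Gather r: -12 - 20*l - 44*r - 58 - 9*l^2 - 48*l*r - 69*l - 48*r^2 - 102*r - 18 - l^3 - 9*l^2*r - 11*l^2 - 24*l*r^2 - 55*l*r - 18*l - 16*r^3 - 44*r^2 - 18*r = -l^3 - 20*l^2 - 107*l - 16*r^3 + r^2*(-24*l - 92) + r*(-9*l^2 - 103*l - 164) - 88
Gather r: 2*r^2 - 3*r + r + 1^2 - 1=2*r^2 - 2*r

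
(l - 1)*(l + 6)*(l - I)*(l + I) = l^4 + 5*l^3 - 5*l^2 + 5*l - 6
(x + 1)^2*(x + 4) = x^3 + 6*x^2 + 9*x + 4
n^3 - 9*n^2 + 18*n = n*(n - 6)*(n - 3)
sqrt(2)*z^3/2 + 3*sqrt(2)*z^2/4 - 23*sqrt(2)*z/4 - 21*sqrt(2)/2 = (z - 7/2)*(z + 3)*(sqrt(2)*z/2 + sqrt(2))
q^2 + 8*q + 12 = (q + 2)*(q + 6)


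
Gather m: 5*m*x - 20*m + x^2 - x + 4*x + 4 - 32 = m*(5*x - 20) + x^2 + 3*x - 28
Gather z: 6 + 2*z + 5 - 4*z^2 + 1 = -4*z^2 + 2*z + 12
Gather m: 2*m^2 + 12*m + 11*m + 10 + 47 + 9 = 2*m^2 + 23*m + 66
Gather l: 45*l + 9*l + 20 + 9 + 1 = 54*l + 30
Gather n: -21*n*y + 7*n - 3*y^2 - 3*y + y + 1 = n*(7 - 21*y) - 3*y^2 - 2*y + 1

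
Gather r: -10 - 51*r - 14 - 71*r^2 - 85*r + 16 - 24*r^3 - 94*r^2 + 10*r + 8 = -24*r^3 - 165*r^2 - 126*r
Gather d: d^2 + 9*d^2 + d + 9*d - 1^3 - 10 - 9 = 10*d^2 + 10*d - 20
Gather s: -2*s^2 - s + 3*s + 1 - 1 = -2*s^2 + 2*s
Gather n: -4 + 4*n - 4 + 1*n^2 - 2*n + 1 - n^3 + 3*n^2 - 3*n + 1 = -n^3 + 4*n^2 - n - 6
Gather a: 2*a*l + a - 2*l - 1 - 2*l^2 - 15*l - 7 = a*(2*l + 1) - 2*l^2 - 17*l - 8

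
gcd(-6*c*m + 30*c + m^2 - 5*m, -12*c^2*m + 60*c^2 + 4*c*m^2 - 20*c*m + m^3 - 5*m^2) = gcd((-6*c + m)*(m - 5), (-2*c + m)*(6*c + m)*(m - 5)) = m - 5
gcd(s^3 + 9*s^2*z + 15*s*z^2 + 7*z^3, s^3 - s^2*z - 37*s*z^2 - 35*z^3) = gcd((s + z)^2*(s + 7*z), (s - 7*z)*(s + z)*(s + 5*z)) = s + z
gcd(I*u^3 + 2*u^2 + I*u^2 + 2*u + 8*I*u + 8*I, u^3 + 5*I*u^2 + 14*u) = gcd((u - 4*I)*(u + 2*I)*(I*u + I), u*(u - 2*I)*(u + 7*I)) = 1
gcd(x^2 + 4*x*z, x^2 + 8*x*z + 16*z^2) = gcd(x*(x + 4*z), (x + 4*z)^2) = x + 4*z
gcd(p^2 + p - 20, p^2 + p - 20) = p^2 + p - 20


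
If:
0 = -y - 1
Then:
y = -1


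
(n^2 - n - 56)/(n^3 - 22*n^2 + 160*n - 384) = (n + 7)/(n^2 - 14*n + 48)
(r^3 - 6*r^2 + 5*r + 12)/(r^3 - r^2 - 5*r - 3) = (r - 4)/(r + 1)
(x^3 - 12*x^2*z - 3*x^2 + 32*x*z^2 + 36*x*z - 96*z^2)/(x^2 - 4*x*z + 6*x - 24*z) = (x^2 - 8*x*z - 3*x + 24*z)/(x + 6)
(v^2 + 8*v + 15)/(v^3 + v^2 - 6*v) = (v + 5)/(v*(v - 2))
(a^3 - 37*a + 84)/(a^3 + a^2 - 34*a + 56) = (a - 3)/(a - 2)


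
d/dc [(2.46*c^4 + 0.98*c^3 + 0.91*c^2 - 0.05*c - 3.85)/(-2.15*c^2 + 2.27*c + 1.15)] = (-10.578*c^5 + 14.6456*c^4 + 15.7652*c^3 + 5.3392*c^2 - 14.462*c + 8.682)/(4.6225*c^4 - 9.761*c^3 + 0.2079*c^2 + 5.221*c + 1.3225)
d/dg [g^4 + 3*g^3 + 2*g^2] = g*(4*g^2 + 9*g + 4)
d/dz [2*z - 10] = 2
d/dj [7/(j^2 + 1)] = -14*j/(j^2 + 1)^2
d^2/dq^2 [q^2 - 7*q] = 2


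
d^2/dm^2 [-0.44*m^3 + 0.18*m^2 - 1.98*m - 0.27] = 0.36 - 2.64*m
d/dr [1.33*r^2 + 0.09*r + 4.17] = 2.66*r + 0.09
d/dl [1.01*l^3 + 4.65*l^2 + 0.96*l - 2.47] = 3.03*l^2 + 9.3*l + 0.96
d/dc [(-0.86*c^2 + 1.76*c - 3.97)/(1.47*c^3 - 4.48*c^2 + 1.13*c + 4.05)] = (1.2642*c^4 - 5.1744*c^3 + 24.4207*c^2 - 42.5372*c + 11.6141)/(2.1609*c^6 - 13.1712*c^5 + 23.3926*c^4 + 1.7822*c^3 - 35.0111*c^2 + 9.153*c + 16.4025)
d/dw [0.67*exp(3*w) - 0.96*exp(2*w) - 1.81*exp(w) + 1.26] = (2.01*exp(2*w) - 1.92*exp(w) - 1.81)*exp(w)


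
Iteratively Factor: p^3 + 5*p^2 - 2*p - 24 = (p - 2)*(p^2 + 7*p + 12) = (p - 2)*(p + 4)*(p + 3)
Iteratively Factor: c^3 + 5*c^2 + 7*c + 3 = (c + 1)*(c^2 + 4*c + 3) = (c + 1)^2*(c + 3)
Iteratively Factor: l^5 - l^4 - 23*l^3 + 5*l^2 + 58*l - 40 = (l + 2)*(l^4 - 3*l^3 - 17*l^2 + 39*l - 20) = (l - 5)*(l + 2)*(l^3 + 2*l^2 - 7*l + 4) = (l - 5)*(l - 1)*(l + 2)*(l^2 + 3*l - 4) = (l - 5)*(l - 1)^2*(l + 2)*(l + 4)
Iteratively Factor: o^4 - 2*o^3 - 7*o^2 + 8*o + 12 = (o - 3)*(o^3 + o^2 - 4*o - 4) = (o - 3)*(o - 2)*(o^2 + 3*o + 2) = (o - 3)*(o - 2)*(o + 1)*(o + 2)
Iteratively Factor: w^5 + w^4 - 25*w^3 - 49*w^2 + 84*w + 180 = (w + 3)*(w^4 - 2*w^3 - 19*w^2 + 8*w + 60) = (w - 5)*(w + 3)*(w^3 + 3*w^2 - 4*w - 12) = (w - 5)*(w + 2)*(w + 3)*(w^2 + w - 6) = (w - 5)*(w - 2)*(w + 2)*(w + 3)*(w + 3)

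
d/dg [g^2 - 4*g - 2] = 2*g - 4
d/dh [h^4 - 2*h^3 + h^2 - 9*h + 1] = 4*h^3 - 6*h^2 + 2*h - 9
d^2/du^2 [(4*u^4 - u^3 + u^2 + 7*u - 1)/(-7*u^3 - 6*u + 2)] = 2*(119*u^6 - 1323*u^5 + 72*u^4 + 616*u^3 - 594*u^2 + 54*u - 52)/(343*u^9 + 882*u^7 - 294*u^6 + 756*u^5 - 504*u^4 + 300*u^3 - 216*u^2 + 72*u - 8)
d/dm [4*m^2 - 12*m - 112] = 8*m - 12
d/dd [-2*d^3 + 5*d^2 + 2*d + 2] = -6*d^2 + 10*d + 2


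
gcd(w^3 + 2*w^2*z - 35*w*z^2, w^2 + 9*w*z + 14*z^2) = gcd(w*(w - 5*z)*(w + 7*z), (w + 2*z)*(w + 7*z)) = w + 7*z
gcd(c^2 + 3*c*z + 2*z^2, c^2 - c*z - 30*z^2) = 1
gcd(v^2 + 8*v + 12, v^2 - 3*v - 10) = v + 2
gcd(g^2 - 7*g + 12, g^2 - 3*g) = g - 3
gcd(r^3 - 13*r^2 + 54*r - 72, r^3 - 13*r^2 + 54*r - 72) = r^3 - 13*r^2 + 54*r - 72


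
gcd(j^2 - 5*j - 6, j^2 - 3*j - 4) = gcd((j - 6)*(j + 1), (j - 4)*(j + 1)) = j + 1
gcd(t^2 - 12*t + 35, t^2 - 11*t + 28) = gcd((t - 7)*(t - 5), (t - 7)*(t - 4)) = t - 7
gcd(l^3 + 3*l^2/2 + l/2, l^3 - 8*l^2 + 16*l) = l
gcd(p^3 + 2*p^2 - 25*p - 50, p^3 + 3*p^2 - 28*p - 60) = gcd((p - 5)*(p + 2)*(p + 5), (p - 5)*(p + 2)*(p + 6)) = p^2 - 3*p - 10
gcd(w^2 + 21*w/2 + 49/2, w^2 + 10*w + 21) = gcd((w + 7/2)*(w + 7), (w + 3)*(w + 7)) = w + 7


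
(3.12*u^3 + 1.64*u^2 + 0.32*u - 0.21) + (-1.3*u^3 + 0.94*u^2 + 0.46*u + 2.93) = 1.82*u^3 + 2.58*u^2 + 0.78*u + 2.72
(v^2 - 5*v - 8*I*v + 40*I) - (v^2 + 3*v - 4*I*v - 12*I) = -8*v - 4*I*v + 52*I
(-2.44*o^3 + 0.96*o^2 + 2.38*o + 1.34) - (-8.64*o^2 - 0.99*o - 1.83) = -2.44*o^3 + 9.6*o^2 + 3.37*o + 3.17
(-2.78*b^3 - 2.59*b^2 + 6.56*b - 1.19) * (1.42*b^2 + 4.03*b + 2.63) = -3.9476*b^5 - 14.8812*b^4 - 8.4339*b^3 + 17.9353*b^2 + 12.4571*b - 3.1297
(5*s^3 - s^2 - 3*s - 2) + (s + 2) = 5*s^3 - s^2 - 2*s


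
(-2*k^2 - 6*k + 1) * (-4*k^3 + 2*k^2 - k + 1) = 8*k^5 + 20*k^4 - 14*k^3 + 6*k^2 - 7*k + 1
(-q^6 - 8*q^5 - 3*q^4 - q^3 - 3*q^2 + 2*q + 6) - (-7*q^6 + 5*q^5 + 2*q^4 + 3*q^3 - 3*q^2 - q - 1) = 6*q^6 - 13*q^5 - 5*q^4 - 4*q^3 + 3*q + 7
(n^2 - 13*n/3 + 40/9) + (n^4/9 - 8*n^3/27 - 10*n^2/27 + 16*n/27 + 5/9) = n^4/9 - 8*n^3/27 + 17*n^2/27 - 101*n/27 + 5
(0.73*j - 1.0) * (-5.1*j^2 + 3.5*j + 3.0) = -3.723*j^3 + 7.655*j^2 - 1.31*j - 3.0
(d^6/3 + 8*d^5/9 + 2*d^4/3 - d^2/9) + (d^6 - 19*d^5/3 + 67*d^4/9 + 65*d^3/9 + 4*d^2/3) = 4*d^6/3 - 49*d^5/9 + 73*d^4/9 + 65*d^3/9 + 11*d^2/9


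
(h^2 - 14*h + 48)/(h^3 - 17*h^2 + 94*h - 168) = (h - 8)/(h^2 - 11*h + 28)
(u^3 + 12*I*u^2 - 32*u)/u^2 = u + 12*I - 32/u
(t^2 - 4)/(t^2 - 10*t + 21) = (t^2 - 4)/(t^2 - 10*t + 21)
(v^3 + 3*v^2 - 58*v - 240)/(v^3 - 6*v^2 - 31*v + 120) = (v + 6)/(v - 3)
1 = 1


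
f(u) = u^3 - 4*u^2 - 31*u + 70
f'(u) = 3*u^2 - 8*u - 31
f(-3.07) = 98.54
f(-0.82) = 92.18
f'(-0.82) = -22.42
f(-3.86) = 72.55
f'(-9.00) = 284.00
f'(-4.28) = 58.20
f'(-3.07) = 21.83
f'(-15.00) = 764.00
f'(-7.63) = 204.69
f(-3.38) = 90.47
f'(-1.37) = -14.41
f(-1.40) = 102.82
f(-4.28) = 51.00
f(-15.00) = -3740.00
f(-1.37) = 102.39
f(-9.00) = -704.00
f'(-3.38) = 30.31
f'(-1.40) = -13.92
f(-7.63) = -370.53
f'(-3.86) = 44.58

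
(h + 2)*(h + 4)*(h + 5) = h^3 + 11*h^2 + 38*h + 40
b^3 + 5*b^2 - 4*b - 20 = (b - 2)*(b + 2)*(b + 5)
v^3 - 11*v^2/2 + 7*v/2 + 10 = (v - 4)*(v - 5/2)*(v + 1)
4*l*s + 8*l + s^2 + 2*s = (4*l + s)*(s + 2)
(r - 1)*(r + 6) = r^2 + 5*r - 6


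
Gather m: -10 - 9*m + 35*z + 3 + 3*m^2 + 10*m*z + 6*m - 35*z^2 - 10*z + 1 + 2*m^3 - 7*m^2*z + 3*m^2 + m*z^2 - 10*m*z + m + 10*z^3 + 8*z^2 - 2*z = 2*m^3 + m^2*(6 - 7*z) + m*(z^2 - 2) + 10*z^3 - 27*z^2 + 23*z - 6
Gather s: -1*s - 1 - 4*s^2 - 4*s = -4*s^2 - 5*s - 1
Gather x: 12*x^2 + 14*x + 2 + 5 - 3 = 12*x^2 + 14*x + 4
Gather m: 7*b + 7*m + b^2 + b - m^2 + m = b^2 + 8*b - m^2 + 8*m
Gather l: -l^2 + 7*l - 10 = -l^2 + 7*l - 10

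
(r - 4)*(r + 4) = r^2 - 16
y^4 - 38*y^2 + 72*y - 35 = (y - 5)*(y - 1)^2*(y + 7)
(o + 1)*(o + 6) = o^2 + 7*o + 6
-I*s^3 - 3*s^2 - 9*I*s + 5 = (s - 5*I)*(s + I)*(-I*s + 1)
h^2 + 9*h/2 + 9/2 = (h + 3/2)*(h + 3)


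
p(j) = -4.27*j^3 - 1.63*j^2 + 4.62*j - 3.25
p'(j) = -12.81*j^2 - 3.26*j + 4.62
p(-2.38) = 34.09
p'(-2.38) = -60.18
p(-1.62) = 3.14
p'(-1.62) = -23.72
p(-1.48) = 0.18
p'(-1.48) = -18.61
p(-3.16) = 100.61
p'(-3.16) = -112.99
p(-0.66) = -5.78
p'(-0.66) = 1.19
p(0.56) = -1.92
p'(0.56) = -1.22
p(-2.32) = 30.58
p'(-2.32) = -56.77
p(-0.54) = -5.55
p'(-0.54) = 2.65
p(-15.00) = 13971.95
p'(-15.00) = -2828.73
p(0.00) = -3.25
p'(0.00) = 4.62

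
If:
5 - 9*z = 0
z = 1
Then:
No Solution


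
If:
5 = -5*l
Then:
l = -1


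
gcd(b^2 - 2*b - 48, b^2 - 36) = b + 6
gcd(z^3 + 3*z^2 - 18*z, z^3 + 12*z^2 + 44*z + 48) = z + 6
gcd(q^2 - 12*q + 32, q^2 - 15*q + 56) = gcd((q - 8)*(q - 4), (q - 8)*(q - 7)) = q - 8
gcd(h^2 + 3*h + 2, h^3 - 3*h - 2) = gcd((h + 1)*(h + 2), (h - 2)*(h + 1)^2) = h + 1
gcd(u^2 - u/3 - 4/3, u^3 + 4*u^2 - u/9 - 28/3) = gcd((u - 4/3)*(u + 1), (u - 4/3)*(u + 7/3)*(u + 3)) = u - 4/3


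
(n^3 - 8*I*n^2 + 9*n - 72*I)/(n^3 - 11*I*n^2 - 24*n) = (n + 3*I)/n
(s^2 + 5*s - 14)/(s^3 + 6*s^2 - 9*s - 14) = 1/(s + 1)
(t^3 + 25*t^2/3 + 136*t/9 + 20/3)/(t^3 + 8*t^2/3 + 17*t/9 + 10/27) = 3*(t + 6)/(3*t + 1)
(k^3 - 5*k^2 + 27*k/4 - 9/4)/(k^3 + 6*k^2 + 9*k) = (4*k^3 - 20*k^2 + 27*k - 9)/(4*k*(k^2 + 6*k + 9))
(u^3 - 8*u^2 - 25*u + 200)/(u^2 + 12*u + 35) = (u^2 - 13*u + 40)/(u + 7)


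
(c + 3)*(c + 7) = c^2 + 10*c + 21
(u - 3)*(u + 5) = u^2 + 2*u - 15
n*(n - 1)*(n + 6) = n^3 + 5*n^2 - 6*n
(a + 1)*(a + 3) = a^2 + 4*a + 3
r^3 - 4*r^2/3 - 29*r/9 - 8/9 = (r - 8/3)*(r + 1/3)*(r + 1)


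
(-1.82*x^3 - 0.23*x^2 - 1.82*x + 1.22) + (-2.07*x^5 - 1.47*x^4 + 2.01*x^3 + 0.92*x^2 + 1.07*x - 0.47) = -2.07*x^5 - 1.47*x^4 + 0.19*x^3 + 0.69*x^2 - 0.75*x + 0.75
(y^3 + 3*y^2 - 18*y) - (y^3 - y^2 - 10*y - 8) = 4*y^2 - 8*y + 8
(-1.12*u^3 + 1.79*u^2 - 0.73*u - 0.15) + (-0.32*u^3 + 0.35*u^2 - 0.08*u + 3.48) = -1.44*u^3 + 2.14*u^2 - 0.81*u + 3.33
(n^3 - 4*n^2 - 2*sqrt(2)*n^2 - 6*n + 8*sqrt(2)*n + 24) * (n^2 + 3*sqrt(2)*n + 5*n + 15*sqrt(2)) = n^5 + n^4 + sqrt(2)*n^4 - 38*n^3 + sqrt(2)*n^3 - 38*sqrt(2)*n^2 - 18*n^2 - 18*sqrt(2)*n + 360*n + 360*sqrt(2)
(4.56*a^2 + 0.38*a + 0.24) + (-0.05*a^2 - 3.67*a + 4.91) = 4.51*a^2 - 3.29*a + 5.15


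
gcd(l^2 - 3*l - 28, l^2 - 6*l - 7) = l - 7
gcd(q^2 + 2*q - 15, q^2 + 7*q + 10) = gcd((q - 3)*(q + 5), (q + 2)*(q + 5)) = q + 5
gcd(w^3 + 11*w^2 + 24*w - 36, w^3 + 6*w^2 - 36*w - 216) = w^2 + 12*w + 36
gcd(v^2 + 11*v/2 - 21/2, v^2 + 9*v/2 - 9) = v - 3/2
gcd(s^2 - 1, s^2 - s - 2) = s + 1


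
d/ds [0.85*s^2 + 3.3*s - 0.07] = 1.7*s + 3.3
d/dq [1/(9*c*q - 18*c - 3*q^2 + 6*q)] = (-3*c + 2*q - 2)/(3*(3*c*q - 6*c - q^2 + 2*q)^2)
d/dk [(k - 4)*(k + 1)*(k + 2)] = 3*k^2 - 2*k - 10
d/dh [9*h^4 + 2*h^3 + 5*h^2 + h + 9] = 36*h^3 + 6*h^2 + 10*h + 1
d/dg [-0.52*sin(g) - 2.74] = -0.52*cos(g)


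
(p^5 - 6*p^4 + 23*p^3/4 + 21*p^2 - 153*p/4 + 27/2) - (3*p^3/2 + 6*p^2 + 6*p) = p^5 - 6*p^4 + 17*p^3/4 + 15*p^2 - 177*p/4 + 27/2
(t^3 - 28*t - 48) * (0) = 0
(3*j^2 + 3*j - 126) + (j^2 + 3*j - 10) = 4*j^2 + 6*j - 136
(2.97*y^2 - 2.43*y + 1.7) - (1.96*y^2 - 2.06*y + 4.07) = 1.01*y^2 - 0.37*y - 2.37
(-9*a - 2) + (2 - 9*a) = -18*a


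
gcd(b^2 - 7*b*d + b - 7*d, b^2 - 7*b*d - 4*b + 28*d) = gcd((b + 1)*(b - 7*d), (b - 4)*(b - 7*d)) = b - 7*d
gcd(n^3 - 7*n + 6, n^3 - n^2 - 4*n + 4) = n^2 - 3*n + 2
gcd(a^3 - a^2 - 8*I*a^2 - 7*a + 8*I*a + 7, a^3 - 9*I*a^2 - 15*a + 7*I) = a^2 - 8*I*a - 7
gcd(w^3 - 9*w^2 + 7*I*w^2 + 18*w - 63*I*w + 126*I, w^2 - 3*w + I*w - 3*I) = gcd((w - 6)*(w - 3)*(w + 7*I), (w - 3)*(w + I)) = w - 3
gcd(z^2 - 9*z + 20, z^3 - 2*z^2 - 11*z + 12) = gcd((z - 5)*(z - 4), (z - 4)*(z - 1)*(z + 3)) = z - 4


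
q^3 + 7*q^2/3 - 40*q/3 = q*(q - 8/3)*(q + 5)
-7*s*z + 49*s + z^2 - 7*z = (-7*s + z)*(z - 7)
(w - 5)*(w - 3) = w^2 - 8*w + 15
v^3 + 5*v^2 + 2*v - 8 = (v - 1)*(v + 2)*(v + 4)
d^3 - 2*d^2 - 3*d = d*(d - 3)*(d + 1)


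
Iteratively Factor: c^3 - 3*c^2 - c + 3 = (c - 3)*(c^2 - 1) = (c - 3)*(c - 1)*(c + 1)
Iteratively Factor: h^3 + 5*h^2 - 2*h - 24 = (h - 2)*(h^2 + 7*h + 12) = (h - 2)*(h + 3)*(h + 4)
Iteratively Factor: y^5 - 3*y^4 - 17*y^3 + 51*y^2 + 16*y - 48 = (y - 4)*(y^4 + y^3 - 13*y^2 - y + 12) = (y - 4)*(y - 3)*(y^3 + 4*y^2 - y - 4) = (y - 4)*(y - 3)*(y + 1)*(y^2 + 3*y - 4) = (y - 4)*(y - 3)*(y + 1)*(y + 4)*(y - 1)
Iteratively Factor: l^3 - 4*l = (l - 2)*(l^2 + 2*l) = (l - 2)*(l + 2)*(l)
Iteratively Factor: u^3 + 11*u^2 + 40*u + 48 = (u + 4)*(u^2 + 7*u + 12) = (u + 3)*(u + 4)*(u + 4)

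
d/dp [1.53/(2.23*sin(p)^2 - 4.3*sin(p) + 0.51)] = (6.579 - 6.8238*sin(p))*cos(p)/(2.23*sin(p)^2 - 4.3*sin(p) + 0.51)^2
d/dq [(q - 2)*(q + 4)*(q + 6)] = 3*q^2 + 16*q + 4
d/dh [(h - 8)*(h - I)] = 2*h - 8 - I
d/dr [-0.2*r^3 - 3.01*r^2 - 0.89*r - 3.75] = -0.6*r^2 - 6.02*r - 0.89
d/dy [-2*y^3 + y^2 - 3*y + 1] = -6*y^2 + 2*y - 3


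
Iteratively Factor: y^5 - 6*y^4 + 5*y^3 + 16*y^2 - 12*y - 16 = (y - 2)*(y^4 - 4*y^3 - 3*y^2 + 10*y + 8) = (y - 2)*(y + 1)*(y^3 - 5*y^2 + 2*y + 8) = (y - 2)*(y + 1)^2*(y^2 - 6*y + 8) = (y - 4)*(y - 2)*(y + 1)^2*(y - 2)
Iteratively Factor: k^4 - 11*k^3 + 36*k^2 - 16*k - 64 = (k - 4)*(k^3 - 7*k^2 + 8*k + 16) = (k - 4)^2*(k^2 - 3*k - 4) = (k - 4)^3*(k + 1)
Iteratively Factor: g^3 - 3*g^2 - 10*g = (g)*(g^2 - 3*g - 10) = g*(g + 2)*(g - 5)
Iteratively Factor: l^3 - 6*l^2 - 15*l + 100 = (l - 5)*(l^2 - l - 20) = (l - 5)*(l + 4)*(l - 5)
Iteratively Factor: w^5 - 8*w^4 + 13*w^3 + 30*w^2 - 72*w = (w + 2)*(w^4 - 10*w^3 + 33*w^2 - 36*w) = (w - 3)*(w + 2)*(w^3 - 7*w^2 + 12*w) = w*(w - 3)*(w + 2)*(w^2 - 7*w + 12) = w*(w - 4)*(w - 3)*(w + 2)*(w - 3)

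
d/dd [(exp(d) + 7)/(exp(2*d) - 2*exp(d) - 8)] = (2*(1 - exp(d))*(exp(d) + 7) + exp(2*d) - 2*exp(d) - 8)*exp(d)/(-exp(2*d) + 2*exp(d) + 8)^2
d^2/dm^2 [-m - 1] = 0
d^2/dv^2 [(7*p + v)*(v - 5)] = 2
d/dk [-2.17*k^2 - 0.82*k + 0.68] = -4.34*k - 0.82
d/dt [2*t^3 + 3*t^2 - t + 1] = 6*t^2 + 6*t - 1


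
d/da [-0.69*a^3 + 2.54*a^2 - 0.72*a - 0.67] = -2.07*a^2 + 5.08*a - 0.72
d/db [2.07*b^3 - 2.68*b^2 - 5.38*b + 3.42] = 6.21*b^2 - 5.36*b - 5.38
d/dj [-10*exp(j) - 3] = -10*exp(j)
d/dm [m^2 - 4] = 2*m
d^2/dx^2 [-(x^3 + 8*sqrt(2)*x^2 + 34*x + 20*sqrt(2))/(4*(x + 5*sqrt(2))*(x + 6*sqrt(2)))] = 20*(-x^3 - 15*sqrt(2)*x^2 - 150*x - 250*sqrt(2))/(x^6 + 33*sqrt(2)*x^5 + 906*x^4 + 6622*sqrt(2)*x^3 + 54360*x^2 + 118800*sqrt(2)*x + 216000)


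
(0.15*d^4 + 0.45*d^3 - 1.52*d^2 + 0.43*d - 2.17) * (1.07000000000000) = 0.1605*d^4 + 0.4815*d^3 - 1.6264*d^2 + 0.4601*d - 2.3219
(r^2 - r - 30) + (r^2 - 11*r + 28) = 2*r^2 - 12*r - 2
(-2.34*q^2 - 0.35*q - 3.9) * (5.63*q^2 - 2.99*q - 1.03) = -13.1742*q^4 + 5.0261*q^3 - 18.5003*q^2 + 12.0215*q + 4.017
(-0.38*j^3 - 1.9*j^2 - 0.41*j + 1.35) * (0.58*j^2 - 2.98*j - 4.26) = -0.2204*j^5 + 0.0304000000000002*j^4 + 7.043*j^3 + 10.0988*j^2 - 2.2764*j - 5.751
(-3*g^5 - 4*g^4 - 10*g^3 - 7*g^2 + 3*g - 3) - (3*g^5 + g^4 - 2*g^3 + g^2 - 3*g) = -6*g^5 - 5*g^4 - 8*g^3 - 8*g^2 + 6*g - 3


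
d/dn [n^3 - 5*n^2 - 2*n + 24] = 3*n^2 - 10*n - 2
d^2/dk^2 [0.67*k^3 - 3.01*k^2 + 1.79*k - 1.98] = 4.02*k - 6.02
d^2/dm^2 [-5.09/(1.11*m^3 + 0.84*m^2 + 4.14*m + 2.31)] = ((33.8994*m + 8.5512)*(1.11*m^3 + 0.84*m^2 + 4.14*m + 2.31) - 5.09*(3.33*m^2 + 1.68*m + 4.14)*(6.66*m^2 + 3.36*m + 8.28))/(1.11*m^3 + 0.84*m^2 + 4.14*m + 2.31)^3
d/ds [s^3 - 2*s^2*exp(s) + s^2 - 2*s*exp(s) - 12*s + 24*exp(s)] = -2*s^2*exp(s) + 3*s^2 - 6*s*exp(s) + 2*s + 22*exp(s) - 12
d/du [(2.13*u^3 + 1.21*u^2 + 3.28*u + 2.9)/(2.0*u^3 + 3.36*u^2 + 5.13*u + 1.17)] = (4.7368*u^4 + 8.73379999999999*u^3 - 14.7372*u^2 - 16.6566*u - 11.0394)/(4.0*u^6 + 13.44*u^5 + 31.8096*u^4 + 39.1536*u^3 + 34.1793*u^2 + 12.0042*u + 1.3689)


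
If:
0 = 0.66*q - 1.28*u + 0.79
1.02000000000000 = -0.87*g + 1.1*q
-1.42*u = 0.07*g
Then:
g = -2.40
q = -0.97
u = 0.12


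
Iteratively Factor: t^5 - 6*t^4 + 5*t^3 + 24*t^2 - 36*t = (t - 2)*(t^4 - 4*t^3 - 3*t^2 + 18*t) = t*(t - 2)*(t^3 - 4*t^2 - 3*t + 18) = t*(t - 3)*(t - 2)*(t^2 - t - 6) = t*(t - 3)*(t - 2)*(t + 2)*(t - 3)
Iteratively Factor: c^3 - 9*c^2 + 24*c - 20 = (c - 2)*(c^2 - 7*c + 10) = (c - 5)*(c - 2)*(c - 2)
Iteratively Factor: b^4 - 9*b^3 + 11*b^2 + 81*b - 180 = (b - 5)*(b^3 - 4*b^2 - 9*b + 36) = (b - 5)*(b - 3)*(b^2 - b - 12) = (b - 5)*(b - 3)*(b + 3)*(b - 4)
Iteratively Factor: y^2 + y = (y + 1)*(y)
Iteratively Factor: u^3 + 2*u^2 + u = (u + 1)*(u^2 + u) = (u + 1)^2*(u)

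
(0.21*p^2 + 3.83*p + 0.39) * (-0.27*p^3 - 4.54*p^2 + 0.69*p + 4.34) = -0.0567*p^5 - 1.9875*p^4 - 17.3486*p^3 + 1.7835*p^2 + 16.8913*p + 1.6926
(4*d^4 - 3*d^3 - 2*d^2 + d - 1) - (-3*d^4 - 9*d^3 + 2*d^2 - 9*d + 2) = 7*d^4 + 6*d^3 - 4*d^2 + 10*d - 3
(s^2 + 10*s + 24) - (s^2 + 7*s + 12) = 3*s + 12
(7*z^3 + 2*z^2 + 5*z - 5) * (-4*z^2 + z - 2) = -28*z^5 - z^4 - 32*z^3 + 21*z^2 - 15*z + 10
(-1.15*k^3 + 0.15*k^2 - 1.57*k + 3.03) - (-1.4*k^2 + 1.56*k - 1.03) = -1.15*k^3 + 1.55*k^2 - 3.13*k + 4.06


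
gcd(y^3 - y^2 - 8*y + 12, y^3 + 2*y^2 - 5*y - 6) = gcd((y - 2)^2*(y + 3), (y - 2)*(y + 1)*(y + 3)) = y^2 + y - 6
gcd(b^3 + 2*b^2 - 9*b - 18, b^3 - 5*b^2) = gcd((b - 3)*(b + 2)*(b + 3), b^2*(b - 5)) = 1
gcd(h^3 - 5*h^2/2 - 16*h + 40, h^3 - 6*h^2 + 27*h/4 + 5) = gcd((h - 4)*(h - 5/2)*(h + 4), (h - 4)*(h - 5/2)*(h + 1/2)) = h^2 - 13*h/2 + 10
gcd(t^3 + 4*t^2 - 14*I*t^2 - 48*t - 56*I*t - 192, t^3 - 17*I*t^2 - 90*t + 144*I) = t^2 - 14*I*t - 48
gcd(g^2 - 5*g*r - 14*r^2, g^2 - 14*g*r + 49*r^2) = -g + 7*r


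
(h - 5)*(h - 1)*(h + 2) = h^3 - 4*h^2 - 7*h + 10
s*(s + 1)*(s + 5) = s^3 + 6*s^2 + 5*s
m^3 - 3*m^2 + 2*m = m*(m - 2)*(m - 1)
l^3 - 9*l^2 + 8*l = l*(l - 8)*(l - 1)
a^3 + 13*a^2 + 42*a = a*(a + 6)*(a + 7)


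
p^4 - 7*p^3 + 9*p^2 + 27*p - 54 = (p - 3)^3*(p + 2)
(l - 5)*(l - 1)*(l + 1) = l^3 - 5*l^2 - l + 5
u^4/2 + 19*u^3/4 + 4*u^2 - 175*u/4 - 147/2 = (u/2 + 1)*(u - 3)*(u + 7/2)*(u + 7)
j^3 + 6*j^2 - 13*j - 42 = (j - 3)*(j + 2)*(j + 7)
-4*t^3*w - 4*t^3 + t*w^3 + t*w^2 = (-2*t + w)*(2*t + w)*(t*w + t)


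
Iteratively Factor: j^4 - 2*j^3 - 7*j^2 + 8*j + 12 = (j + 1)*(j^3 - 3*j^2 - 4*j + 12) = (j - 2)*(j + 1)*(j^2 - j - 6) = (j - 2)*(j + 1)*(j + 2)*(j - 3)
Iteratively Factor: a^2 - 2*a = (a)*(a - 2)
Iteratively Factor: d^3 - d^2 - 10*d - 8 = (d + 2)*(d^2 - 3*d - 4) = (d + 1)*(d + 2)*(d - 4)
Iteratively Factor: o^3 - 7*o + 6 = (o - 1)*(o^2 + o - 6) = (o - 2)*(o - 1)*(o + 3)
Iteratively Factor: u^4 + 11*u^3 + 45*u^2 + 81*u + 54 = (u + 3)*(u^3 + 8*u^2 + 21*u + 18) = (u + 3)^2*(u^2 + 5*u + 6) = (u + 2)*(u + 3)^2*(u + 3)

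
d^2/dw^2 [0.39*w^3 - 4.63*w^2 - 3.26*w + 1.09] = 2.34*w - 9.26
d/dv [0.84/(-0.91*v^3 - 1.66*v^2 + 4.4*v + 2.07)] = (2.2932*v^2 + 2.7888*v - 3.696)/(0.91*v^3 + 1.66*v^2 - 4.4*v - 2.07)^2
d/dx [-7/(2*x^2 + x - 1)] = 7*(4*x + 1)/(2*x^2 + x - 1)^2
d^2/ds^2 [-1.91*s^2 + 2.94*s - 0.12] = -3.82000000000000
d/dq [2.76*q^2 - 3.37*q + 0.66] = 5.52*q - 3.37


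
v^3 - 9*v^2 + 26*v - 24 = (v - 4)*(v - 3)*(v - 2)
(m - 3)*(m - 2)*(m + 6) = m^3 + m^2 - 24*m + 36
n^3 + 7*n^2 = n^2*(n + 7)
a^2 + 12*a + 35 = (a + 5)*(a + 7)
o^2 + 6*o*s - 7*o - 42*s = (o - 7)*(o + 6*s)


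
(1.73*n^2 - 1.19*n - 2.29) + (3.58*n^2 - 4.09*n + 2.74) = 5.31*n^2 - 5.28*n + 0.45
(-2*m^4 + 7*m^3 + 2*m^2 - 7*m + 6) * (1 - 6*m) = 12*m^5 - 44*m^4 - 5*m^3 + 44*m^2 - 43*m + 6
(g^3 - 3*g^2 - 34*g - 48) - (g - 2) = g^3 - 3*g^2 - 35*g - 46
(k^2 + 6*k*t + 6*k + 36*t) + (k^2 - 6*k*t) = 2*k^2 + 6*k + 36*t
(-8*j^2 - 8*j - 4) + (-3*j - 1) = -8*j^2 - 11*j - 5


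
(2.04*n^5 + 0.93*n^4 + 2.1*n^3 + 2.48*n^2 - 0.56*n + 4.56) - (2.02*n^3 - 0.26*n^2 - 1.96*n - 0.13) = 2.04*n^5 + 0.93*n^4 + 0.0800000000000001*n^3 + 2.74*n^2 + 1.4*n + 4.69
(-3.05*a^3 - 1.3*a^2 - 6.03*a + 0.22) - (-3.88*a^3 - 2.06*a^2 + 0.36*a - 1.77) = 0.83*a^3 + 0.76*a^2 - 6.39*a + 1.99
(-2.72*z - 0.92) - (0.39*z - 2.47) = 1.55 - 3.11*z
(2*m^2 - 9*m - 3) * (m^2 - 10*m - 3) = 2*m^4 - 29*m^3 + 81*m^2 + 57*m + 9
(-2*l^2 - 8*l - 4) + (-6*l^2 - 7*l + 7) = -8*l^2 - 15*l + 3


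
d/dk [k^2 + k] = 2*k + 1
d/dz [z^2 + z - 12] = 2*z + 1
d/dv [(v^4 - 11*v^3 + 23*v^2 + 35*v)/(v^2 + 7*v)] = 2*(v^3 + 5*v^2 - 77*v + 63)/(v^2 + 14*v + 49)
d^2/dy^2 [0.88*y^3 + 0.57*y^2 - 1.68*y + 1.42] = 5.28*y + 1.14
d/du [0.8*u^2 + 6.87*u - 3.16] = 1.6*u + 6.87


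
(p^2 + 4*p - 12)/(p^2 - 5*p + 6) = (p + 6)/(p - 3)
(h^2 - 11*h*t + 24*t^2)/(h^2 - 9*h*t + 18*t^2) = (-h + 8*t)/(-h + 6*t)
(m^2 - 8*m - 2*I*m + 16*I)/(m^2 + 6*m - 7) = (m^2 - 8*m - 2*I*m + 16*I)/(m^2 + 6*m - 7)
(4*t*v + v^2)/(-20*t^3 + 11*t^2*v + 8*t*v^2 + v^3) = v/(-5*t^2 + 4*t*v + v^2)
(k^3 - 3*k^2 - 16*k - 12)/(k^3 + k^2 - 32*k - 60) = (k + 1)/(k + 5)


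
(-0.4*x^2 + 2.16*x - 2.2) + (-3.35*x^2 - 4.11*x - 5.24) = -3.75*x^2 - 1.95*x - 7.44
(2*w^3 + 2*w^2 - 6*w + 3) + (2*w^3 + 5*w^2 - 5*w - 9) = 4*w^3 + 7*w^2 - 11*w - 6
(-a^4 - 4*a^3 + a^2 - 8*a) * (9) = -9*a^4 - 36*a^3 + 9*a^2 - 72*a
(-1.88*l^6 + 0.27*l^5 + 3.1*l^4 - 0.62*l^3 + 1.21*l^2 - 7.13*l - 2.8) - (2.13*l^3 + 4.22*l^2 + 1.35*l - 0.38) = -1.88*l^6 + 0.27*l^5 + 3.1*l^4 - 2.75*l^3 - 3.01*l^2 - 8.48*l - 2.42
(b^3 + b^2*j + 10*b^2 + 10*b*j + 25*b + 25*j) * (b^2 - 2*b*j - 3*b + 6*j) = b^5 - b^4*j + 7*b^4 - 2*b^3*j^2 - 7*b^3*j - 5*b^3 - 14*b^2*j^2 + 5*b^2*j - 75*b^2 + 10*b*j^2 + 75*b*j + 150*j^2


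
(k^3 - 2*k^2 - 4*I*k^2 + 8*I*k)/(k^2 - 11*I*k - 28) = k*(k - 2)/(k - 7*I)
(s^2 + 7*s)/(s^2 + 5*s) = (s + 7)/(s + 5)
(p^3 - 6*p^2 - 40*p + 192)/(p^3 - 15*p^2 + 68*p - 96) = (p + 6)/(p - 3)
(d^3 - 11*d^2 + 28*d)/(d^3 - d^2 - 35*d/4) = 4*(-d^2 + 11*d - 28)/(-4*d^2 + 4*d + 35)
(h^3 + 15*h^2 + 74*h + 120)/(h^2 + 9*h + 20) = h + 6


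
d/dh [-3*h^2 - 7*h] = -6*h - 7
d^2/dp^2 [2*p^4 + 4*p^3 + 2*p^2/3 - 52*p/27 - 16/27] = 24*p^2 + 24*p + 4/3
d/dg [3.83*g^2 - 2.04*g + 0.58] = 7.66*g - 2.04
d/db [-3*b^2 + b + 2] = 1 - 6*b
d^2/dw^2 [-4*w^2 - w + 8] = -8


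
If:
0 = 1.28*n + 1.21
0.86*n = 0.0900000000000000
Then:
No Solution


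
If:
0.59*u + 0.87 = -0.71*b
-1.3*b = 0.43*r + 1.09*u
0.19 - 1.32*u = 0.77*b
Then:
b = -2.61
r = 3.67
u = 1.67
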